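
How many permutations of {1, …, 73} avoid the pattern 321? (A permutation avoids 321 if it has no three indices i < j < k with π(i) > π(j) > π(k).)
C_73 = 79463489365077377841208237632349268884500

These 321-avoiding permutations are counted by the Catalan number C_n = (1/(n + 1)) · C(2n, n). For n = 73: C_73 = (1/74) · C(146, 73) = 5880298213015725960249409584793845897453000/74 = 79463489365077377841208237632349268884500.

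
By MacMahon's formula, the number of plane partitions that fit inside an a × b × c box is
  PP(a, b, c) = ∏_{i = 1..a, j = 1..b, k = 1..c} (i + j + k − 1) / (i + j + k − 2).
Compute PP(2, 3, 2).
PP(2, 3, 2) = 50

Evaluate the triple product over i = 1..2, j = 1..3, k = 1..2. The factors are (2/1) · (3/2) · (3/2) · (4/3) · (4/3) · (5/4) · (3/2) · (4/3) · … (12 factors total). The numerators and denominators telescope so the product is an integer; carrying out the multiplication exactly gives PP(2, 3, 2) = 50.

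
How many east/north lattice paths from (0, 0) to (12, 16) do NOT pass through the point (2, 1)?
Number of paths = 20615475

Total paths from (0, 0) to (12, 16): C(28, 12) = 30421755. Paths through (2, 1): (paths (0, 0) → (2, 1)) × (paths (2, 1) → (12, 16)) = C(3, 2) · C(25, 10) = 3 · 3268760 = 9806280. Avoidance count = 30421755 − 9806280 = 20615475.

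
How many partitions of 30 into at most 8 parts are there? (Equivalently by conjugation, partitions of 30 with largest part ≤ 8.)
p(30, parts ≤ 8) = 2462

Use the recurrence p(n, m) = p(n, m−1) + p(n−m, m): either the largest part is < m (count p(n, m−1)) or the largest part is exactly m (remove one copy of m, count p(n−m, m)). With p(0, ·) = 1 this gives p(30, parts ≤ 8) = 2462. (By conjugating Young diagrams, this also counts partitions of 30 into at most 8 parts.)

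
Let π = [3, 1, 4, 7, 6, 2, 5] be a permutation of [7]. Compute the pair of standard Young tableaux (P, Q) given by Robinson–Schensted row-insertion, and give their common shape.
P = [1, 2, 5] / [3, 4, 6] / [7];  Q = [1, 3, 4] / [2, 5, 7] / [6];  common shape = (3, 3, 1)

Row-insert the values π_1, π_2, … into P one at a time, bumping the leftmost entry strictly greater than the inserted value down to the next row. The recording tableau Q records, in position (i, j), the step at which that cell was added to P.
  Insert 3 (step 1): P = [3];  Q = [1]
  Insert 1 (step 2): P = [1] / [3];  Q = [1] / [2]
  Insert 4 (step 3): P = [1, 4] / [3];  Q = [1, 3] / [2]
  Insert 7 (step 4): P = [1, 4, 7] / [3];  Q = [1, 3, 4] / [2]
  Insert 6 (step 5): P = [1, 4, 6] / [3, 7];  Q = [1, 3, 4] / [2, 5]
  Insert 2 (step 6): P = [1, 2, 6] / [3, 4] / [7];  Q = [1, 3, 4] / [2, 5] / [6]
  Insert 5 (step 7): P = [1, 2, 5] / [3, 4, 6] / [7];  Q = [1, 3, 4] / [2, 5, 7] / [6]
Final shape: (3, 3, 1).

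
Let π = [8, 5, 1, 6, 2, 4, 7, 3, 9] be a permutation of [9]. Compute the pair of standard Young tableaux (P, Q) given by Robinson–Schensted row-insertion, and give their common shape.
P = [1, 2, 3, 7, 9] / [4, 6] / [5] / [8];  Q = [1, 4, 6, 7, 9] / [2, 5] / [3] / [8];  common shape = (5, 2, 1, 1)

Row-insert the values π_1, π_2, … into P one at a time, bumping the leftmost entry strictly greater than the inserted value down to the next row. The recording tableau Q records, in position (i, j), the step at which that cell was added to P.
  Insert 8 (step 1): P = [8];  Q = [1]
  Insert 5 (step 2): P = [5] / [8];  Q = [1] / [2]
  Insert 1 (step 3): P = [1] / [5] / [8];  Q = [1] / [2] / [3]
  Insert 6 (step 4): P = [1, 6] / [5] / [8];  Q = [1, 4] / [2] / [3]
  Insert 2 (step 5): P = [1, 2] / [5, 6] / [8];  Q = [1, 4] / [2, 5] / [3]
  Insert 4 (step 6): P = [1, 2, 4] / [5, 6] / [8];  Q = [1, 4, 6] / [2, 5] / [3]
  Insert 7 (step 7): P = [1, 2, 4, 7] / [5, 6] / [8];  Q = [1, 4, 6, 7] / [2, 5] / [3]
  Insert 3 (step 8): P = [1, 2, 3, 7] / [4, 6] / [5] / [8];  Q = [1, 4, 6, 7] / [2, 5] / [3] / [8]
  Insert 9 (step 9): P = [1, 2, 3, 7, 9] / [4, 6] / [5] / [8];  Q = [1, 4, 6, 7, 9] / [2, 5] / [3] / [8]
Final shape: (5, 2, 1, 1).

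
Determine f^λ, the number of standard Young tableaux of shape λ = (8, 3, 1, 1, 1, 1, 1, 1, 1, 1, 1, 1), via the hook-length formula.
# SYT of shape (8, 3, 1, 1, 1, 1, 1, 1, 1, 1, 1, 1) = 4241160

Hook-length formula: f^λ = n! / Π hook(c), product over all cells c of the Young diagram. For λ = (8, 3, 1, 1, 1, 1, 1, 1, 1, 1, 1, 1), n = 21 boxes. Hook lengths by row (left-to-right, top-to-bottom): [19, 8, 7, 5, 4, 3, 2, 1]; [13, 2, 1]; [10]; [9]; [8]; [7]; [6]; [5]; [4]; [3]; [2]; [1]. Product of hooks = 12046454784000. So f^λ = 21! / 12046454784000 = 51090942171709440000 / 12046454784000 = 4241160.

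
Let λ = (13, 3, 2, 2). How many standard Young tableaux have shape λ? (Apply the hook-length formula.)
# SYT of shape (13, 3, 2, 2) = 969969

Hook-length formula: f^λ = n! / Π hook(c), product over all cells c of the Young diagram. For λ = (13, 3, 2, 2), n = 20 boxes. Hook lengths by row (left-to-right, top-to-bottom): [16, 15, 12, 10, 9, 8, 7, 6, 5, 4, 3, 2, 1]; [5, 4, 1]; [3, 2]; [2, 1]. Product of hooks = 2508226560000. So f^λ = 20! / 2508226560000 = 2432902008176640000 / 2508226560000 = 969969.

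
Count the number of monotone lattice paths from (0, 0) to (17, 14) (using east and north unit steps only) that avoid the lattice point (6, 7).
Number of paths = 210572541

Total paths from (0, 0) to (17, 14): C(31, 17) = 265182525. Paths through (6, 7): (paths (0, 0) → (6, 7)) × (paths (6, 7) → (17, 14)) = C(13, 6) · C(18, 11) = 1716 · 31824 = 54609984. Avoidance count = 265182525 − 54609984 = 210572541.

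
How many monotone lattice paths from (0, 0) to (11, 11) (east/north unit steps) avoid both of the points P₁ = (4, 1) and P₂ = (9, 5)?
Number of paths = 569776

Inclusion–exclusion. Total paths: C(22, 11) = 705432. Through P₁: C(5, 4)·C(17, 7) = 97240. Through P₂: C(14, 9)·C(8, 2) = 56056. Since P₁ is strictly southwest of P₂, a monotone path through both must visit P₁ then P₂; paths through both = C(5, 4)·C(9, 5)·C(8, 2) = 17640. Avoid both = 705432 − 97240 − 56056 + 17640 = 569776.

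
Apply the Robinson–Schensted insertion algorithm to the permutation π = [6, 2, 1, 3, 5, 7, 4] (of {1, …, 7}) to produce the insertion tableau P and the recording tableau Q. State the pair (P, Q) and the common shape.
P = [1, 3, 4, 7] / [2, 5] / [6];  Q = [1, 4, 5, 6] / [2, 7] / [3];  common shape = (4, 2, 1)

Row-insert the values π_1, π_2, … into P one at a time, bumping the leftmost entry strictly greater than the inserted value down to the next row. The recording tableau Q records, in position (i, j), the step at which that cell was added to P.
  Insert 6 (step 1): P = [6];  Q = [1]
  Insert 2 (step 2): P = [2] / [6];  Q = [1] / [2]
  Insert 1 (step 3): P = [1] / [2] / [6];  Q = [1] / [2] / [3]
  Insert 3 (step 4): P = [1, 3] / [2] / [6];  Q = [1, 4] / [2] / [3]
  Insert 5 (step 5): P = [1, 3, 5] / [2] / [6];  Q = [1, 4, 5] / [2] / [3]
  Insert 7 (step 6): P = [1, 3, 5, 7] / [2] / [6];  Q = [1, 4, 5, 6] / [2] / [3]
  Insert 4 (step 7): P = [1, 3, 4, 7] / [2, 5] / [6];  Q = [1, 4, 5, 6] / [2, 7] / [3]
Final shape: (4, 2, 1).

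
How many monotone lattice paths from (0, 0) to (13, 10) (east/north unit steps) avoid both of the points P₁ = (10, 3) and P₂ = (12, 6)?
Number of paths = 1031226

Inclusion–exclusion. Total paths: C(23, 13) = 1144066. Through P₁: C(13, 10)·C(10, 3) = 34320. Through P₂: C(18, 12)·C(5, 1) = 92820. Since P₁ is strictly southwest of P₂, a monotone path through both must visit P₁ then P₂; paths through both = C(13, 10)·C(5, 2)·C(5, 1) = 14300. Avoid both = 1144066 − 34320 − 92820 + 14300 = 1031226.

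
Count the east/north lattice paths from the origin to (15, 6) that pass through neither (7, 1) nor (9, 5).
Number of paths = 30794

Inclusion–exclusion. Total paths: C(21, 15) = 54264. Through P₁: C(8, 7)·C(13, 8) = 10296. Through P₂: C(14, 9)·C(7, 6) = 14014. Since P₁ is strictly southwest of P₂, a monotone path through both must visit P₁ then P₂; paths through both = C(8, 7)·C(6, 2)·C(7, 6) = 840. Avoid both = 54264 − 10296 − 14014 + 840 = 30794.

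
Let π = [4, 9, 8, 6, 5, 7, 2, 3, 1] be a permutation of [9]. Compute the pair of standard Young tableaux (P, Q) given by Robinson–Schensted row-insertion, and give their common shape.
P = [1, 3, 7] / [2, 5] / [4] / [6] / [8] / [9];  Q = [1, 2, 6] / [3, 8] / [4] / [5] / [7] / [9];  common shape = (3, 2, 1, 1, 1, 1)

Row-insert the values π_1, π_2, … into P one at a time, bumping the leftmost entry strictly greater than the inserted value down to the next row. The recording tableau Q records, in position (i, j), the step at which that cell was added to P.
  Insert 4 (step 1): P = [4];  Q = [1]
  Insert 9 (step 2): P = [4, 9];  Q = [1, 2]
  Insert 8 (step 3): P = [4, 8] / [9];  Q = [1, 2] / [3]
  Insert 6 (step 4): P = [4, 6] / [8] / [9];  Q = [1, 2] / [3] / [4]
  Insert 5 (step 5): P = [4, 5] / [6] / [8] / [9];  Q = [1, 2] / [3] / [4] / [5]
  Insert 7 (step 6): P = [4, 5, 7] / [6] / [8] / [9];  Q = [1, 2, 6] / [3] / [4] / [5]
  Insert 2 (step 7): P = [2, 5, 7] / [4] / [6] / [8] / [9];  Q = [1, 2, 6] / [3] / [4] / [5] / [7]
  Insert 3 (step 8): P = [2, 3, 7] / [4, 5] / [6] / [8] / [9];  Q = [1, 2, 6] / [3, 8] / [4] / [5] / [7]
  Insert 1 (step 9): P = [1, 3, 7] / [2, 5] / [4] / [6] / [8] / [9];  Q = [1, 2, 6] / [3, 8] / [4] / [5] / [7] / [9]
Final shape: (3, 2, 1, 1, 1, 1).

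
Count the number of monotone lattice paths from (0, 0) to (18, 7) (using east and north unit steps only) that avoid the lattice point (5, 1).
Number of paths = 317908

Total paths from (0, 0) to (18, 7): C(25, 18) = 480700. Paths through (5, 1): (paths (0, 0) → (5, 1)) × (paths (5, 1) → (18, 7)) = C(6, 5) · C(19, 13) = 6 · 27132 = 162792. Avoidance count = 480700 − 162792 = 317908.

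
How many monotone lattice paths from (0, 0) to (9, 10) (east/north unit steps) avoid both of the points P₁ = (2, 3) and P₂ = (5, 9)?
Number of paths = 52248

Inclusion–exclusion. Total paths: C(19, 9) = 92378. Through P₁: C(5, 2)·C(14, 7) = 34320. Through P₂: C(14, 5)·C(5, 4) = 10010. Since P₁ is strictly southwest of P₂, a monotone path through both must visit P₁ then P₂; paths through both = C(5, 2)·C(9, 3)·C(5, 4) = 4200. Avoid both = 92378 − 34320 − 10010 + 4200 = 52248.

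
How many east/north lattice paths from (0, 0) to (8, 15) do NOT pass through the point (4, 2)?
Number of paths = 454614

Total paths from (0, 0) to (8, 15): C(23, 8) = 490314. Paths through (4, 2): (paths (0, 0) → (4, 2)) × (paths (4, 2) → (8, 15)) = C(6, 4) · C(17, 4) = 15 · 2380 = 35700. Avoidance count = 490314 − 35700 = 454614.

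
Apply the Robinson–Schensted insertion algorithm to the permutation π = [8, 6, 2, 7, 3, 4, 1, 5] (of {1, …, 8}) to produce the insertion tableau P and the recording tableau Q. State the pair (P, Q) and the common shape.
P = [1, 3, 4, 5] / [2, 7] / [6] / [8];  Q = [1, 4, 6, 8] / [2, 5] / [3] / [7];  common shape = (4, 2, 1, 1)

Row-insert the values π_1, π_2, … into P one at a time, bumping the leftmost entry strictly greater than the inserted value down to the next row. The recording tableau Q records, in position (i, j), the step at which that cell was added to P.
  Insert 8 (step 1): P = [8];  Q = [1]
  Insert 6 (step 2): P = [6] / [8];  Q = [1] / [2]
  Insert 2 (step 3): P = [2] / [6] / [8];  Q = [1] / [2] / [3]
  Insert 7 (step 4): P = [2, 7] / [6] / [8];  Q = [1, 4] / [2] / [3]
  Insert 3 (step 5): P = [2, 3] / [6, 7] / [8];  Q = [1, 4] / [2, 5] / [3]
  Insert 4 (step 6): P = [2, 3, 4] / [6, 7] / [8];  Q = [1, 4, 6] / [2, 5] / [3]
  Insert 1 (step 7): P = [1, 3, 4] / [2, 7] / [6] / [8];  Q = [1, 4, 6] / [2, 5] / [3] / [7]
  Insert 5 (step 8): P = [1, 3, 4, 5] / [2, 7] / [6] / [8];  Q = [1, 4, 6, 8] / [2, 5] / [3] / [7]
Final shape: (4, 2, 1, 1).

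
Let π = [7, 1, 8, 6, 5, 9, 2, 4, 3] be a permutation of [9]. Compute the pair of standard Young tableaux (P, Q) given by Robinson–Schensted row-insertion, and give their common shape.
P = [1, 2, 3] / [4, 8, 9] / [5] / [6] / [7];  Q = [1, 3, 6] / [2, 4, 8] / [5] / [7] / [9];  common shape = (3, 3, 1, 1, 1)

Row-insert the values π_1, π_2, … into P one at a time, bumping the leftmost entry strictly greater than the inserted value down to the next row. The recording tableau Q records, in position (i, j), the step at which that cell was added to P.
  Insert 7 (step 1): P = [7];  Q = [1]
  Insert 1 (step 2): P = [1] / [7];  Q = [1] / [2]
  Insert 8 (step 3): P = [1, 8] / [7];  Q = [1, 3] / [2]
  Insert 6 (step 4): P = [1, 6] / [7, 8];  Q = [1, 3] / [2, 4]
  Insert 5 (step 5): P = [1, 5] / [6, 8] / [7];  Q = [1, 3] / [2, 4] / [5]
  Insert 9 (step 6): P = [1, 5, 9] / [6, 8] / [7];  Q = [1, 3, 6] / [2, 4] / [5]
  Insert 2 (step 7): P = [1, 2, 9] / [5, 8] / [6] / [7];  Q = [1, 3, 6] / [2, 4] / [5] / [7]
  Insert 4 (step 8): P = [1, 2, 4] / [5, 8, 9] / [6] / [7];  Q = [1, 3, 6] / [2, 4, 8] / [5] / [7]
  Insert 3 (step 9): P = [1, 2, 3] / [4, 8, 9] / [5] / [6] / [7];  Q = [1, 3, 6] / [2, 4, 8] / [5] / [7] / [9]
Final shape: (3, 3, 1, 1, 1).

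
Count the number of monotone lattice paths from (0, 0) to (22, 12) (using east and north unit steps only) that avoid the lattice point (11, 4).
Number of paths = 445184610

Total paths from (0, 0) to (22, 12): C(34, 22) = 548354040. Paths through (11, 4): (paths (0, 0) → (11, 4)) × (paths (11, 4) → (22, 12)) = C(15, 11) · C(19, 11) = 1365 · 75582 = 103169430. Avoidance count = 548354040 − 103169430 = 445184610.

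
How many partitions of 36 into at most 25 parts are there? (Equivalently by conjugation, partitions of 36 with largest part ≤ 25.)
p(36, parts ≤ 25) = 17838

Use the recurrence p(n, m) = p(n, m−1) + p(n−m, m): either the largest part is < m (count p(n, m−1)) or the largest part is exactly m (remove one copy of m, count p(n−m, m)). With p(0, ·) = 1 this gives p(36, parts ≤ 25) = 17838. (By conjugating Young diagrams, this also counts partitions of 36 into at most 25 parts.)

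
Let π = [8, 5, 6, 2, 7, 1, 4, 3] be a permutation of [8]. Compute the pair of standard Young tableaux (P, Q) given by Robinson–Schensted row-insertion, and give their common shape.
P = [1, 3, 7] / [2, 4] / [5, 6] / [8];  Q = [1, 3, 5] / [2, 7] / [4, 8] / [6];  common shape = (3, 2, 2, 1)

Row-insert the values π_1, π_2, … into P one at a time, bumping the leftmost entry strictly greater than the inserted value down to the next row. The recording tableau Q records, in position (i, j), the step at which that cell was added to P.
  Insert 8 (step 1): P = [8];  Q = [1]
  Insert 5 (step 2): P = [5] / [8];  Q = [1] / [2]
  Insert 6 (step 3): P = [5, 6] / [8];  Q = [1, 3] / [2]
  Insert 2 (step 4): P = [2, 6] / [5] / [8];  Q = [1, 3] / [2] / [4]
  Insert 7 (step 5): P = [2, 6, 7] / [5] / [8];  Q = [1, 3, 5] / [2] / [4]
  Insert 1 (step 6): P = [1, 6, 7] / [2] / [5] / [8];  Q = [1, 3, 5] / [2] / [4] / [6]
  Insert 4 (step 7): P = [1, 4, 7] / [2, 6] / [5] / [8];  Q = [1, 3, 5] / [2, 7] / [4] / [6]
  Insert 3 (step 8): P = [1, 3, 7] / [2, 4] / [5, 6] / [8];  Q = [1, 3, 5] / [2, 7] / [4, 8] / [6]
Final shape: (3, 2, 2, 1).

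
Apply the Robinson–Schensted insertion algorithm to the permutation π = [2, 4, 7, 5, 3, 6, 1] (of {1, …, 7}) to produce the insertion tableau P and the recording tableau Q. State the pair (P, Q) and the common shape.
P = [1, 3, 5, 6] / [2] / [4] / [7];  Q = [1, 2, 3, 6] / [4] / [5] / [7];  common shape = (4, 1, 1, 1)

Row-insert the values π_1, π_2, … into P one at a time, bumping the leftmost entry strictly greater than the inserted value down to the next row. The recording tableau Q records, in position (i, j), the step at which that cell was added to P.
  Insert 2 (step 1): P = [2];  Q = [1]
  Insert 4 (step 2): P = [2, 4];  Q = [1, 2]
  Insert 7 (step 3): P = [2, 4, 7];  Q = [1, 2, 3]
  Insert 5 (step 4): P = [2, 4, 5] / [7];  Q = [1, 2, 3] / [4]
  Insert 3 (step 5): P = [2, 3, 5] / [4] / [7];  Q = [1, 2, 3] / [4] / [5]
  Insert 6 (step 6): P = [2, 3, 5, 6] / [4] / [7];  Q = [1, 2, 3, 6] / [4] / [5]
  Insert 1 (step 7): P = [1, 3, 5, 6] / [2] / [4] / [7];  Q = [1, 2, 3, 6] / [4] / [5] / [7]
Final shape: (4, 1, 1, 1).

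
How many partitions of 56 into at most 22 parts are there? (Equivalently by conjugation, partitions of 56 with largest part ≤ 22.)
p(56, parts ≤ 22) = 473030

Use the recurrence p(n, m) = p(n, m−1) + p(n−m, m): either the largest part is < m (count p(n, m−1)) or the largest part is exactly m (remove one copy of m, count p(n−m, m)). With p(0, ·) = 1 this gives p(56, parts ≤ 22) = 473030. (By conjugating Young diagrams, this also counts partitions of 56 into at most 22 parts.)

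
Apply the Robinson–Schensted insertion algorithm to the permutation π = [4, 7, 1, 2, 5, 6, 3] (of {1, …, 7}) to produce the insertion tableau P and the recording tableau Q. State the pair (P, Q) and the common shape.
P = [1, 2, 3, 6] / [4, 5] / [7];  Q = [1, 2, 5, 6] / [3, 4] / [7];  common shape = (4, 2, 1)

Row-insert the values π_1, π_2, … into P one at a time, bumping the leftmost entry strictly greater than the inserted value down to the next row. The recording tableau Q records, in position (i, j), the step at which that cell was added to P.
  Insert 4 (step 1): P = [4];  Q = [1]
  Insert 7 (step 2): P = [4, 7];  Q = [1, 2]
  Insert 1 (step 3): P = [1, 7] / [4];  Q = [1, 2] / [3]
  Insert 2 (step 4): P = [1, 2] / [4, 7];  Q = [1, 2] / [3, 4]
  Insert 5 (step 5): P = [1, 2, 5] / [4, 7];  Q = [1, 2, 5] / [3, 4]
  Insert 6 (step 6): P = [1, 2, 5, 6] / [4, 7];  Q = [1, 2, 5, 6] / [3, 4]
  Insert 3 (step 7): P = [1, 2, 3, 6] / [4, 5] / [7];  Q = [1, 2, 5, 6] / [3, 4] / [7]
Final shape: (4, 2, 1).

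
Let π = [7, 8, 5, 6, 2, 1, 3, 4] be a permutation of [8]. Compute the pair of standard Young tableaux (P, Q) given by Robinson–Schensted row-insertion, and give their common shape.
P = [1, 3, 4] / [2, 6] / [5, 8] / [7];  Q = [1, 2, 8] / [3, 4] / [5, 7] / [6];  common shape = (3, 2, 2, 1)

Row-insert the values π_1, π_2, … into P one at a time, bumping the leftmost entry strictly greater than the inserted value down to the next row. The recording tableau Q records, in position (i, j), the step at which that cell was added to P.
  Insert 7 (step 1): P = [7];  Q = [1]
  Insert 8 (step 2): P = [7, 8];  Q = [1, 2]
  Insert 5 (step 3): P = [5, 8] / [7];  Q = [1, 2] / [3]
  Insert 6 (step 4): P = [5, 6] / [7, 8];  Q = [1, 2] / [3, 4]
  Insert 2 (step 5): P = [2, 6] / [5, 8] / [7];  Q = [1, 2] / [3, 4] / [5]
  Insert 1 (step 6): P = [1, 6] / [2, 8] / [5] / [7];  Q = [1, 2] / [3, 4] / [5] / [6]
  Insert 3 (step 7): P = [1, 3] / [2, 6] / [5, 8] / [7];  Q = [1, 2] / [3, 4] / [5, 7] / [6]
  Insert 4 (step 8): P = [1, 3, 4] / [2, 6] / [5, 8] / [7];  Q = [1, 2, 8] / [3, 4] / [5, 7] / [6]
Final shape: (3, 2, 2, 1).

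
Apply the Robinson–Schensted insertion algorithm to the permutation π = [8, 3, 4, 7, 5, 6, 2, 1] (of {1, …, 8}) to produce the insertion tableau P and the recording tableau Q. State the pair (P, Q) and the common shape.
P = [1, 4, 5, 6] / [2] / [3] / [7] / [8];  Q = [1, 3, 4, 6] / [2] / [5] / [7] / [8];  common shape = (4, 1, 1, 1, 1)

Row-insert the values π_1, π_2, … into P one at a time, bumping the leftmost entry strictly greater than the inserted value down to the next row. The recording tableau Q records, in position (i, j), the step at which that cell was added to P.
  Insert 8 (step 1): P = [8];  Q = [1]
  Insert 3 (step 2): P = [3] / [8];  Q = [1] / [2]
  Insert 4 (step 3): P = [3, 4] / [8];  Q = [1, 3] / [2]
  Insert 7 (step 4): P = [3, 4, 7] / [8];  Q = [1, 3, 4] / [2]
  Insert 5 (step 5): P = [3, 4, 5] / [7] / [8];  Q = [1, 3, 4] / [2] / [5]
  Insert 6 (step 6): P = [3, 4, 5, 6] / [7] / [8];  Q = [1, 3, 4, 6] / [2] / [5]
  Insert 2 (step 7): P = [2, 4, 5, 6] / [3] / [7] / [8];  Q = [1, 3, 4, 6] / [2] / [5] / [7]
  Insert 1 (step 8): P = [1, 4, 5, 6] / [2] / [3] / [7] / [8];  Q = [1, 3, 4, 6] / [2] / [5] / [7] / [8]
Final shape: (4, 1, 1, 1, 1).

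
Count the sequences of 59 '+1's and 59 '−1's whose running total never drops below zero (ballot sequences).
C_59 = 405944995127576985730643443367112

These ballot sequences are counted by the Catalan number C_n = (1/(n + 1)) · C(2n, n). For n = 59: C_59 = (1/60) · C(118, 59) = 24356699707654619143838606602026720/60 = 405944995127576985730643443367112.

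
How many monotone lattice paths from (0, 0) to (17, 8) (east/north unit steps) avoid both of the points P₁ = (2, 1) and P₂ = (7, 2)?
Number of paths = 425799

Inclusion–exclusion. Total paths: C(25, 17) = 1081575. Through P₁: C(3, 2)·C(22, 15) = 511632. Through P₂: C(9, 7)·C(16, 10) = 288288. Since P₁ is strictly southwest of P₂, a monotone path through both must visit P₁ then P₂; paths through both = C(3, 2)·C(6, 5)·C(16, 10) = 144144. Avoid both = 1081575 − 511632 − 288288 + 144144 = 425799.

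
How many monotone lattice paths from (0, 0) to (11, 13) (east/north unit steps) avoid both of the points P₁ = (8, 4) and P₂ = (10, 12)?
Number of paths = 1138502

Inclusion–exclusion. Total paths: C(24, 11) = 2496144. Through P₁: C(12, 8)·C(12, 3) = 108900. Through P₂: C(22, 10)·C(2, 1) = 1293292. Since P₁ is strictly southwest of P₂, a monotone path through both must visit P₁ then P₂; paths through both = C(12, 8)·C(10, 2)·C(2, 1) = 44550. Avoid both = 2496144 − 108900 − 1293292 + 44550 = 1138502.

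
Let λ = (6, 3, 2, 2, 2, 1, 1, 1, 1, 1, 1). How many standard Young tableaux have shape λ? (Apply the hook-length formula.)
# SYT of shape (6, 3, 2, 2, 2, 1, 1, 1, 1, 1, 1) = 63371308

Hook-length formula: f^λ = n! / Π hook(c), product over all cells c of the Young diagram. For λ = (6, 3, 2, 2, 2, 1, 1, 1, 1, 1, 1), n = 21 boxes. Hook lengths by row (left-to-right, top-to-bottom): [16, 9, 5, 3, 2, 1]; [12, 5, 1]; [10, 3]; [9, 2]; [8, 1]; [6]; [5]; [4]; [3]; [2]; [1]. Product of hooks = 806215680000. So f^λ = 21! / 806215680000 = 51090942171709440000 / 806215680000 = 63371308.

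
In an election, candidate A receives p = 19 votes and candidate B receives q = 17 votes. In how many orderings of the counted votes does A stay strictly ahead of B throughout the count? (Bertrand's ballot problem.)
Strict-lead orderings = 477638700

Total orderings of the 36 votes with 19 for A: C(36, 19) = 8597496600. By the Bertrand ballot formula (Cycle Lemma / reflection principle), the number of orderings in which A is strictly ahead of B throughout is (p − q)/(p + q) · C(p + q, p) = (19 − 17)/(19 + 17) · 8597496600 = 477638700.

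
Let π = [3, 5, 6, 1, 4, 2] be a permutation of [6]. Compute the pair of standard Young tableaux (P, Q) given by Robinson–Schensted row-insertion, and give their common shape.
P = [1, 2, 6] / [3, 4] / [5];  Q = [1, 2, 3] / [4, 5] / [6];  common shape = (3, 2, 1)

Row-insert the values π_1, π_2, … into P one at a time, bumping the leftmost entry strictly greater than the inserted value down to the next row. The recording tableau Q records, in position (i, j), the step at which that cell was added to P.
  Insert 3 (step 1): P = [3];  Q = [1]
  Insert 5 (step 2): P = [3, 5];  Q = [1, 2]
  Insert 6 (step 3): P = [3, 5, 6];  Q = [1, 2, 3]
  Insert 1 (step 4): P = [1, 5, 6] / [3];  Q = [1, 2, 3] / [4]
  Insert 4 (step 5): P = [1, 4, 6] / [3, 5];  Q = [1, 2, 3] / [4, 5]
  Insert 2 (step 6): P = [1, 2, 6] / [3, 4] / [5];  Q = [1, 2, 3] / [4, 5] / [6]
Final shape: (3, 2, 1).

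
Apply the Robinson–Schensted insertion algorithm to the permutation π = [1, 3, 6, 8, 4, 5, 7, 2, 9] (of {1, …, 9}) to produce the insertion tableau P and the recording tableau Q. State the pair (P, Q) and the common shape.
P = [1, 2, 4, 5, 7, 9] / [3, 8] / [6];  Q = [1, 2, 3, 4, 7, 9] / [5, 6] / [8];  common shape = (6, 2, 1)

Row-insert the values π_1, π_2, … into P one at a time, bumping the leftmost entry strictly greater than the inserted value down to the next row. The recording tableau Q records, in position (i, j), the step at which that cell was added to P.
  Insert 1 (step 1): P = [1];  Q = [1]
  Insert 3 (step 2): P = [1, 3];  Q = [1, 2]
  Insert 6 (step 3): P = [1, 3, 6];  Q = [1, 2, 3]
  Insert 8 (step 4): P = [1, 3, 6, 8];  Q = [1, 2, 3, 4]
  Insert 4 (step 5): P = [1, 3, 4, 8] / [6];  Q = [1, 2, 3, 4] / [5]
  Insert 5 (step 6): P = [1, 3, 4, 5] / [6, 8];  Q = [1, 2, 3, 4] / [5, 6]
  Insert 7 (step 7): P = [1, 3, 4, 5, 7] / [6, 8];  Q = [1, 2, 3, 4, 7] / [5, 6]
  Insert 2 (step 8): P = [1, 2, 4, 5, 7] / [3, 8] / [6];  Q = [1, 2, 3, 4, 7] / [5, 6] / [8]
  Insert 9 (step 9): P = [1, 2, 4, 5, 7, 9] / [3, 8] / [6];  Q = [1, 2, 3, 4, 7, 9] / [5, 6] / [8]
Final shape: (6, 2, 1).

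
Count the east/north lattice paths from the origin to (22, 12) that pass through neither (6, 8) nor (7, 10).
Number of paths = 532384801

Inclusion–exclusion. Total paths: C(34, 22) = 548354040. Through P₁: C(14, 6)·C(20, 16) = 14549535. Through P₂: C(17, 7)·C(17, 15) = 2644928. Since P₁ is strictly southwest of P₂, a monotone path through both must visit P₁ then P₂; paths through both = C(14, 6)·C(3, 1)·C(17, 15) = 1225224. Avoid both = 548354040 − 14549535 − 2644928 + 1225224 = 532384801.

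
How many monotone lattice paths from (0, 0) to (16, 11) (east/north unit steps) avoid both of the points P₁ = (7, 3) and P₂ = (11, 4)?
Number of paths = 9514815

Inclusion–exclusion. Total paths: C(27, 16) = 13037895. Through P₁: C(10, 7)·C(17, 9) = 2917200. Through P₂: C(15, 11)·C(12, 5) = 1081080. Since P₁ is strictly southwest of P₂, a monotone path through both must visit P₁ then P₂; paths through both = C(10, 7)·C(5, 4)·C(12, 5) = 475200. Avoid both = 13037895 − 2917200 − 1081080 + 475200 = 9514815.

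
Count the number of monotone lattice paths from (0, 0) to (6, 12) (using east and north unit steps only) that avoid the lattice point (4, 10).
Number of paths = 12558

Total paths from (0, 0) to (6, 12): C(18, 6) = 18564. Paths through (4, 10): (paths (0, 0) → (4, 10)) × (paths (4, 10) → (6, 12)) = C(14, 4) · C(4, 2) = 1001 · 6 = 6006. Avoidance count = 18564 − 6006 = 12558.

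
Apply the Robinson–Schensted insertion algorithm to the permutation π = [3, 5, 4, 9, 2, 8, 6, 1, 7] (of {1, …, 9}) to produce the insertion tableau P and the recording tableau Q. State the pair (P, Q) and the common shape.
P = [1, 4, 6, 7] / [2, 8] / [3, 9] / [5];  Q = [1, 2, 4, 9] / [3, 6] / [5, 7] / [8];  common shape = (4, 2, 2, 1)

Row-insert the values π_1, π_2, … into P one at a time, bumping the leftmost entry strictly greater than the inserted value down to the next row. The recording tableau Q records, in position (i, j), the step at which that cell was added to P.
  Insert 3 (step 1): P = [3];  Q = [1]
  Insert 5 (step 2): P = [3, 5];  Q = [1, 2]
  Insert 4 (step 3): P = [3, 4] / [5];  Q = [1, 2] / [3]
  Insert 9 (step 4): P = [3, 4, 9] / [5];  Q = [1, 2, 4] / [3]
  Insert 2 (step 5): P = [2, 4, 9] / [3] / [5];  Q = [1, 2, 4] / [3] / [5]
  Insert 8 (step 6): P = [2, 4, 8] / [3, 9] / [5];  Q = [1, 2, 4] / [3, 6] / [5]
  Insert 6 (step 7): P = [2, 4, 6] / [3, 8] / [5, 9];  Q = [1, 2, 4] / [3, 6] / [5, 7]
  Insert 1 (step 8): P = [1, 4, 6] / [2, 8] / [3, 9] / [5];  Q = [1, 2, 4] / [3, 6] / [5, 7] / [8]
  Insert 7 (step 9): P = [1, 4, 6, 7] / [2, 8] / [3, 9] / [5];  Q = [1, 2, 4, 9] / [3, 6] / [5, 7] / [8]
Final shape: (4, 2, 2, 1).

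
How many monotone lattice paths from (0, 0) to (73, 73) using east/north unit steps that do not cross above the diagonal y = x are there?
C_73 = 79463489365077377841208237632349268884500

These NE paths below the diagonal are counted by the Catalan number C_n = (1/(n + 1)) · C(2n, n). For n = 73: C_73 = (1/74) · C(146, 73) = 5880298213015725960249409584793845897453000/74 = 79463489365077377841208237632349268884500.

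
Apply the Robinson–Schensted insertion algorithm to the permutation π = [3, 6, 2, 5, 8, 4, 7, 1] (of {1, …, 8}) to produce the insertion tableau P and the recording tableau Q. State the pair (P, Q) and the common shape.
P = [1, 4, 7] / [2, 5, 8] / [3] / [6];  Q = [1, 2, 5] / [3, 4, 7] / [6] / [8];  common shape = (3, 3, 1, 1)

Row-insert the values π_1, π_2, … into P one at a time, bumping the leftmost entry strictly greater than the inserted value down to the next row. The recording tableau Q records, in position (i, j), the step at which that cell was added to P.
  Insert 3 (step 1): P = [3];  Q = [1]
  Insert 6 (step 2): P = [3, 6];  Q = [1, 2]
  Insert 2 (step 3): P = [2, 6] / [3];  Q = [1, 2] / [3]
  Insert 5 (step 4): P = [2, 5] / [3, 6];  Q = [1, 2] / [3, 4]
  Insert 8 (step 5): P = [2, 5, 8] / [3, 6];  Q = [1, 2, 5] / [3, 4]
  Insert 4 (step 6): P = [2, 4, 8] / [3, 5] / [6];  Q = [1, 2, 5] / [3, 4] / [6]
  Insert 7 (step 7): P = [2, 4, 7] / [3, 5, 8] / [6];  Q = [1, 2, 5] / [3, 4, 7] / [6]
  Insert 1 (step 8): P = [1, 4, 7] / [2, 5, 8] / [3] / [6];  Q = [1, 2, 5] / [3, 4, 7] / [6] / [8]
Final shape: (3, 3, 1, 1).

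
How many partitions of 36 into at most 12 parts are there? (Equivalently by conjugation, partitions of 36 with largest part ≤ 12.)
p(36, parts ≤ 12) = 12384

Use the recurrence p(n, m) = p(n, m−1) + p(n−m, m): either the largest part is < m (count p(n, m−1)) or the largest part is exactly m (remove one copy of m, count p(n−m, m)). With p(0, ·) = 1 this gives p(36, parts ≤ 12) = 12384. (By conjugating Young diagrams, this also counts partitions of 36 into at most 12 parts.)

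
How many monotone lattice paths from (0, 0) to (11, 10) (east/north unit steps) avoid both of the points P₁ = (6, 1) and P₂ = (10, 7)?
Number of paths = 266790

Inclusion–exclusion. Total paths: C(21, 11) = 352716. Through P₁: C(7, 6)·C(14, 5) = 14014. Through P₂: C(17, 10)·C(4, 1) = 77792. Since P₁ is strictly southwest of P₂, a monotone path through both must visit P₁ then P₂; paths through both = C(7, 6)·C(10, 4)·C(4, 1) = 5880. Avoid both = 352716 − 14014 − 77792 + 5880 = 266790.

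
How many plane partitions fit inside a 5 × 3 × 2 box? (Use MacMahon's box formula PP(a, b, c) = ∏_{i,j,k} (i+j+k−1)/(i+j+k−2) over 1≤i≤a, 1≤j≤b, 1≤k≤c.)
PP(5, 3, 2) = 1176

Evaluate the triple product over i = 1..5, j = 1..3, k = 1..2. The factors are (2/1) · (3/2) · (3/2) · (4/3) · (4/3) · (5/4) · (3/2) · (4/3) · … (30 factors total). The numerators and denominators telescope so the product is an integer; carrying out the multiplication exactly gives PP(5, 3, 2) = 1176.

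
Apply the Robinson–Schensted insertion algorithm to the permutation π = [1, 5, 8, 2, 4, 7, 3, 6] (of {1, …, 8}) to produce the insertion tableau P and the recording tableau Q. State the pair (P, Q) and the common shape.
P = [1, 2, 3, 6] / [4, 7] / [5, 8];  Q = [1, 2, 3, 6] / [4, 5] / [7, 8];  common shape = (4, 2, 2)

Row-insert the values π_1, π_2, … into P one at a time, bumping the leftmost entry strictly greater than the inserted value down to the next row. The recording tableau Q records, in position (i, j), the step at which that cell was added to P.
  Insert 1 (step 1): P = [1];  Q = [1]
  Insert 5 (step 2): P = [1, 5];  Q = [1, 2]
  Insert 8 (step 3): P = [1, 5, 8];  Q = [1, 2, 3]
  Insert 2 (step 4): P = [1, 2, 8] / [5];  Q = [1, 2, 3] / [4]
  Insert 4 (step 5): P = [1, 2, 4] / [5, 8];  Q = [1, 2, 3] / [4, 5]
  Insert 7 (step 6): P = [1, 2, 4, 7] / [5, 8];  Q = [1, 2, 3, 6] / [4, 5]
  Insert 3 (step 7): P = [1, 2, 3, 7] / [4, 8] / [5];  Q = [1, 2, 3, 6] / [4, 5] / [7]
  Insert 6 (step 8): P = [1, 2, 3, 6] / [4, 7] / [5, 8];  Q = [1, 2, 3, 6] / [4, 5] / [7, 8]
Final shape: (4, 2, 2).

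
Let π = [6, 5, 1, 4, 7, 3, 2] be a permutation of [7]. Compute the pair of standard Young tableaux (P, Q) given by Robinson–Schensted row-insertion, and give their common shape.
P = [1, 2, 7] / [3] / [4] / [5] / [6];  Q = [1, 4, 5] / [2] / [3] / [6] / [7];  common shape = (3, 1, 1, 1, 1)

Row-insert the values π_1, π_2, … into P one at a time, bumping the leftmost entry strictly greater than the inserted value down to the next row. The recording tableau Q records, in position (i, j), the step at which that cell was added to P.
  Insert 6 (step 1): P = [6];  Q = [1]
  Insert 5 (step 2): P = [5] / [6];  Q = [1] / [2]
  Insert 1 (step 3): P = [1] / [5] / [6];  Q = [1] / [2] / [3]
  Insert 4 (step 4): P = [1, 4] / [5] / [6];  Q = [1, 4] / [2] / [3]
  Insert 7 (step 5): P = [1, 4, 7] / [5] / [6];  Q = [1, 4, 5] / [2] / [3]
  Insert 3 (step 6): P = [1, 3, 7] / [4] / [5] / [6];  Q = [1, 4, 5] / [2] / [3] / [6]
  Insert 2 (step 7): P = [1, 2, 7] / [3] / [4] / [5] / [6];  Q = [1, 4, 5] / [2] / [3] / [6] / [7]
Final shape: (3, 1, 1, 1, 1).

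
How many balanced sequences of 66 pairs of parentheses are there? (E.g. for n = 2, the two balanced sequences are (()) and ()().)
C_66 = 5632681584560312734993915705849145100

These balanced parentheses are counted by the Catalan number C_n = (1/(n + 1)) · C(2n, n). For n = 66: C_66 = (1/67) · C(132, 66) = 377389666165540953244592352291892721700/67 = 5632681584560312734993915705849145100.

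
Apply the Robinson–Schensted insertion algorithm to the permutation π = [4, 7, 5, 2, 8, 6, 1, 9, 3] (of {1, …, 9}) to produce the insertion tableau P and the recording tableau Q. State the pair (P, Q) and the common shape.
P = [1, 3, 6, 9] / [2, 5] / [4, 8] / [7];  Q = [1, 2, 5, 8] / [3, 6] / [4, 9] / [7];  common shape = (4, 2, 2, 1)

Row-insert the values π_1, π_2, … into P one at a time, bumping the leftmost entry strictly greater than the inserted value down to the next row. The recording tableau Q records, in position (i, j), the step at which that cell was added to P.
  Insert 4 (step 1): P = [4];  Q = [1]
  Insert 7 (step 2): P = [4, 7];  Q = [1, 2]
  Insert 5 (step 3): P = [4, 5] / [7];  Q = [1, 2] / [3]
  Insert 2 (step 4): P = [2, 5] / [4] / [7];  Q = [1, 2] / [3] / [4]
  Insert 8 (step 5): P = [2, 5, 8] / [4] / [7];  Q = [1, 2, 5] / [3] / [4]
  Insert 6 (step 6): P = [2, 5, 6] / [4, 8] / [7];  Q = [1, 2, 5] / [3, 6] / [4]
  Insert 1 (step 7): P = [1, 5, 6] / [2, 8] / [4] / [7];  Q = [1, 2, 5] / [3, 6] / [4] / [7]
  Insert 9 (step 8): P = [1, 5, 6, 9] / [2, 8] / [4] / [7];  Q = [1, 2, 5, 8] / [3, 6] / [4] / [7]
  Insert 3 (step 9): P = [1, 3, 6, 9] / [2, 5] / [4, 8] / [7];  Q = [1, 2, 5, 8] / [3, 6] / [4, 9] / [7]
Final shape: (4, 2, 2, 1).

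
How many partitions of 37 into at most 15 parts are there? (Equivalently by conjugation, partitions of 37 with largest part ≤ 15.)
p(37, parts ≤ 15) = 18148

Use the recurrence p(n, m) = p(n, m−1) + p(n−m, m): either the largest part is < m (count p(n, m−1)) or the largest part is exactly m (remove one copy of m, count p(n−m, m)). With p(0, ·) = 1 this gives p(37, parts ≤ 15) = 18148. (By conjugating Young diagrams, this also counts partitions of 37 into at most 15 parts.)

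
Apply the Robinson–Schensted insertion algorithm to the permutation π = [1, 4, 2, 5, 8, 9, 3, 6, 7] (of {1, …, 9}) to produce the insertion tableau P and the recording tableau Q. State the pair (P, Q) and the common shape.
P = [1, 2, 3, 6, 7] / [4, 5, 8, 9];  Q = [1, 2, 4, 5, 6] / [3, 7, 8, 9];  common shape = (5, 4)

Row-insert the values π_1, π_2, … into P one at a time, bumping the leftmost entry strictly greater than the inserted value down to the next row. The recording tableau Q records, in position (i, j), the step at which that cell was added to P.
  Insert 1 (step 1): P = [1];  Q = [1]
  Insert 4 (step 2): P = [1, 4];  Q = [1, 2]
  Insert 2 (step 3): P = [1, 2] / [4];  Q = [1, 2] / [3]
  Insert 5 (step 4): P = [1, 2, 5] / [4];  Q = [1, 2, 4] / [3]
  Insert 8 (step 5): P = [1, 2, 5, 8] / [4];  Q = [1, 2, 4, 5] / [3]
  Insert 9 (step 6): P = [1, 2, 5, 8, 9] / [4];  Q = [1, 2, 4, 5, 6] / [3]
  Insert 3 (step 7): P = [1, 2, 3, 8, 9] / [4, 5];  Q = [1, 2, 4, 5, 6] / [3, 7]
  Insert 6 (step 8): P = [1, 2, 3, 6, 9] / [4, 5, 8];  Q = [1, 2, 4, 5, 6] / [3, 7, 8]
  Insert 7 (step 9): P = [1, 2, 3, 6, 7] / [4, 5, 8, 9];  Q = [1, 2, 4, 5, 6] / [3, 7, 8, 9]
Final shape: (5, 4).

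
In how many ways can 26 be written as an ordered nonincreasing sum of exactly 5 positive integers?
p(26, 5 parts) = 221

Partitions of n into exactly k parts are in bijection with partitions of n − k into at most k parts (subtract 1 from each part). So p(26, exactly 5) = p(21, parts ≤ 5). Computing via the recurrence p(m, j) = p(m, j−1) + p(m−j, j) gives 221.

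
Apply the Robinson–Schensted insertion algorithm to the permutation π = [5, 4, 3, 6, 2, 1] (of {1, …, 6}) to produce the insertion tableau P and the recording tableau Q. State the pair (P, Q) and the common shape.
P = [1, 6] / [2] / [3] / [4] / [5];  Q = [1, 4] / [2] / [3] / [5] / [6];  common shape = (2, 1, 1, 1, 1)

Row-insert the values π_1, π_2, … into P one at a time, bumping the leftmost entry strictly greater than the inserted value down to the next row. The recording tableau Q records, in position (i, j), the step at which that cell was added to P.
  Insert 5 (step 1): P = [5];  Q = [1]
  Insert 4 (step 2): P = [4] / [5];  Q = [1] / [2]
  Insert 3 (step 3): P = [3] / [4] / [5];  Q = [1] / [2] / [3]
  Insert 6 (step 4): P = [3, 6] / [4] / [5];  Q = [1, 4] / [2] / [3]
  Insert 2 (step 5): P = [2, 6] / [3] / [4] / [5];  Q = [1, 4] / [2] / [3] / [5]
  Insert 1 (step 6): P = [1, 6] / [2] / [3] / [4] / [5];  Q = [1, 4] / [2] / [3] / [5] / [6]
Final shape: (2, 1, 1, 1, 1).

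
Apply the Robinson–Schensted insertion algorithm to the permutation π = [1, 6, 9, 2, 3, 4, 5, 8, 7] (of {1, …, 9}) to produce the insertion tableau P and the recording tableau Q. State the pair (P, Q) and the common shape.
P = [1, 2, 3, 4, 5, 7] / [6, 8] / [9];  Q = [1, 2, 3, 6, 7, 8] / [4, 5] / [9];  common shape = (6, 2, 1)

Row-insert the values π_1, π_2, … into P one at a time, bumping the leftmost entry strictly greater than the inserted value down to the next row. The recording tableau Q records, in position (i, j), the step at which that cell was added to P.
  Insert 1 (step 1): P = [1];  Q = [1]
  Insert 6 (step 2): P = [1, 6];  Q = [1, 2]
  Insert 9 (step 3): P = [1, 6, 9];  Q = [1, 2, 3]
  Insert 2 (step 4): P = [1, 2, 9] / [6];  Q = [1, 2, 3] / [4]
  Insert 3 (step 5): P = [1, 2, 3] / [6, 9];  Q = [1, 2, 3] / [4, 5]
  Insert 4 (step 6): P = [1, 2, 3, 4] / [6, 9];  Q = [1, 2, 3, 6] / [4, 5]
  Insert 5 (step 7): P = [1, 2, 3, 4, 5] / [6, 9];  Q = [1, 2, 3, 6, 7] / [4, 5]
  Insert 8 (step 8): P = [1, 2, 3, 4, 5, 8] / [6, 9];  Q = [1, 2, 3, 6, 7, 8] / [4, 5]
  Insert 7 (step 9): P = [1, 2, 3, 4, 5, 7] / [6, 8] / [9];  Q = [1, 2, 3, 6, 7, 8] / [4, 5] / [9]
Final shape: (6, 2, 1).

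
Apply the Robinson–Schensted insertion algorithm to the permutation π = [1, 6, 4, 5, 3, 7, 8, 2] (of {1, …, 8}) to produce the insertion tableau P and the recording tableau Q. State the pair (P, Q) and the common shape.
P = [1, 2, 5, 7, 8] / [3] / [4] / [6];  Q = [1, 2, 4, 6, 7] / [3] / [5] / [8];  common shape = (5, 1, 1, 1)

Row-insert the values π_1, π_2, … into P one at a time, bumping the leftmost entry strictly greater than the inserted value down to the next row. The recording tableau Q records, in position (i, j), the step at which that cell was added to P.
  Insert 1 (step 1): P = [1];  Q = [1]
  Insert 6 (step 2): P = [1, 6];  Q = [1, 2]
  Insert 4 (step 3): P = [1, 4] / [6];  Q = [1, 2] / [3]
  Insert 5 (step 4): P = [1, 4, 5] / [6];  Q = [1, 2, 4] / [3]
  Insert 3 (step 5): P = [1, 3, 5] / [4] / [6];  Q = [1, 2, 4] / [3] / [5]
  Insert 7 (step 6): P = [1, 3, 5, 7] / [4] / [6];  Q = [1, 2, 4, 6] / [3] / [5]
  Insert 8 (step 7): P = [1, 3, 5, 7, 8] / [4] / [6];  Q = [1, 2, 4, 6, 7] / [3] / [5]
  Insert 2 (step 8): P = [1, 2, 5, 7, 8] / [3] / [4] / [6];  Q = [1, 2, 4, 6, 7] / [3] / [5] / [8]
Final shape: (5, 1, 1, 1).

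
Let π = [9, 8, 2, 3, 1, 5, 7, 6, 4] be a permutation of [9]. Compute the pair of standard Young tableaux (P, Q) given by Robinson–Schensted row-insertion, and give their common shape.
P = [1, 3, 4, 6] / [2, 5] / [7] / [8] / [9];  Q = [1, 4, 6, 7] / [2, 8] / [3] / [5] / [9];  common shape = (4, 2, 1, 1, 1)

Row-insert the values π_1, π_2, … into P one at a time, bumping the leftmost entry strictly greater than the inserted value down to the next row. The recording tableau Q records, in position (i, j), the step at which that cell was added to P.
  Insert 9 (step 1): P = [9];  Q = [1]
  Insert 8 (step 2): P = [8] / [9];  Q = [1] / [2]
  Insert 2 (step 3): P = [2] / [8] / [9];  Q = [1] / [2] / [3]
  Insert 3 (step 4): P = [2, 3] / [8] / [9];  Q = [1, 4] / [2] / [3]
  Insert 1 (step 5): P = [1, 3] / [2] / [8] / [9];  Q = [1, 4] / [2] / [3] / [5]
  Insert 5 (step 6): P = [1, 3, 5] / [2] / [8] / [9];  Q = [1, 4, 6] / [2] / [3] / [5]
  Insert 7 (step 7): P = [1, 3, 5, 7] / [2] / [8] / [9];  Q = [1, 4, 6, 7] / [2] / [3] / [5]
  Insert 6 (step 8): P = [1, 3, 5, 6] / [2, 7] / [8] / [9];  Q = [1, 4, 6, 7] / [2, 8] / [3] / [5]
  Insert 4 (step 9): P = [1, 3, 4, 6] / [2, 5] / [7] / [8] / [9];  Q = [1, 4, 6, 7] / [2, 8] / [3] / [5] / [9]
Final shape: (4, 2, 1, 1, 1).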